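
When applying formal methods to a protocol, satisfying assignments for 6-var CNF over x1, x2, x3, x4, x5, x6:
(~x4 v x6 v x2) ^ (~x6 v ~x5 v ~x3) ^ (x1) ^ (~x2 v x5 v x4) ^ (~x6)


CNF with 5 clauses over 6 vars (64 assignments).
An assignment satisfies CNF iff every clause has >=1 true literal.
Check each row (bits = x1,x2,x3,x4,x5,x6; clause T/F shown):
  row 0 [000000]: clauses=TTFTT -> 0
  row 1 [000001]: clauses=TTFTF -> 0
  row 2 [000010]: clauses=TTFTT -> 0
  row 3 [000011]: clauses=TTFTF -> 0
  row 4 [000100]: clauses=FTFTT -> 0
  (every remaining row is evaluated the same way; all 64 results are listed next)
Full result column, 8 rows per line (x1,x2,x3 fixed per line; x4,x5,x6 runs 000..111 left to right):
  rows 0-7 [x1,x2,x3=000]: 00000000  (ones: 0)
  rows 8-15 [x1,x2,x3=001]: 00000000  (ones: 0)
  rows 16-23 [x1,x2,x3=010]: 00000000  (ones: 0)
  rows 24-31 [x1,x2,x3=011]: 00000000  (ones: 0)
  rows 32-39 [x1,x2,x3=100]: 10100000  (ones: 2)
  rows 40-47 [x1,x2,x3=101]: 10100000  (ones: 2)
  rows 48-55 [x1,x2,x3=110]: 00101010  (ones: 3)
  rows 56-63 [x1,x2,x3=111]: 00101010  (ones: 3)
Satisfying assignments = 0+0+0+0+2+2+3+3 = 10

10


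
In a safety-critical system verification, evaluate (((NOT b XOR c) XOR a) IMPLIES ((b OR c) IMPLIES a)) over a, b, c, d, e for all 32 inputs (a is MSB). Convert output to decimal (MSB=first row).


Formula: (((NOT b XOR c) XOR a) IMPLIES ((b OR c) IMPLIES a)) over a, b, c, d, e (32 rows)
Evaluate each row (bits = a,b,c,d,e, MSB first):
  row 0 [00000]: (((NOT 0 XOR 0) XOR 0) IMPLIES ((0 OR 0) IMPLIES 0)) -> 1
  row 1 [00001]: (((NOT 0 XOR 0) XOR 0) IMPLIES ((0 OR 0) IMPLIES 0)) -> 1
  row 2 [00010]: (((NOT 0 XOR 0) XOR 0) IMPLIES ((0 OR 0) IMPLIES 0)) -> 1
  row 3 [00011]: (((NOT 0 XOR 0) XOR 0) IMPLIES ((0 OR 0) IMPLIES 0)) -> 1
  row 4 [00100]: (((NOT 0 XOR 1) XOR 0) IMPLIES ((0 OR 1) IMPLIES 0)) -> 1
  row 5 [00101]: (((NOT 0 XOR 1) XOR 0) IMPLIES ((0 OR 1) IMPLIES 0)) -> 1
  row 6 [00110]: (((NOT 0 XOR 1) XOR 0) IMPLIES ((0 OR 1) IMPLIES 0)) -> 1
  row 7 [00111]: (((NOT 0 XOR 1) XOR 0) IMPLIES ((0 OR 1) IMPLIES 0)) -> 1
  row 8 [01000]: (((NOT 1 XOR 0) XOR 0) IMPLIES ((1 OR 0) IMPLIES 0)) -> 1
  row 9 [01001]: (((NOT 1 XOR 0) XOR 0) IMPLIES ((1 OR 0) IMPLIES 0)) -> 1
  row 10 [01010]: (((NOT 1 XOR 0) XOR 0) IMPLIES ((1 OR 0) IMPLIES 0)) -> 1
  row 11 [01011]: (((NOT 1 XOR 0) XOR 0) IMPLIES ((1 OR 0) IMPLIES 0)) -> 1
  row 12 [01100]: (((NOT 1 XOR 1) XOR 0) IMPLIES ((1 OR 1) IMPLIES 0)) -> 0
  row 13 [01101]: (((NOT 1 XOR 1) XOR 0) IMPLIES ((1 OR 1) IMPLIES 0)) -> 0
  row 14 [01110]: (((NOT 1 XOR 1) XOR 0) IMPLIES ((1 OR 1) IMPLIES 0)) -> 0
  row 15 [01111]: (((NOT 1 XOR 1) XOR 0) IMPLIES ((1 OR 1) IMPLIES 0)) -> 0
  row 16 [10000]: (((NOT 0 XOR 0) XOR 1) IMPLIES ((0 OR 0) IMPLIES 1)) -> 1
  row 17 [10001]: (((NOT 0 XOR 0) XOR 1) IMPLIES ((0 OR 0) IMPLIES 1)) -> 1
  row 18 [10010]: (((NOT 0 XOR 0) XOR 1) IMPLIES ((0 OR 0) IMPLIES 1)) -> 1
  row 19 [10011]: (((NOT 0 XOR 0) XOR 1) IMPLIES ((0 OR 0) IMPLIES 1)) -> 1
  row 20 [10100]: (((NOT 0 XOR 1) XOR 1) IMPLIES ((0 OR 1) IMPLIES 1)) -> 1
  row 21 [10101]: (((NOT 0 XOR 1) XOR 1) IMPLIES ((0 OR 1) IMPLIES 1)) -> 1
  row 22 [10110]: (((NOT 0 XOR 1) XOR 1) IMPLIES ((0 OR 1) IMPLIES 1)) -> 1
  row 23 [10111]: (((NOT 0 XOR 1) XOR 1) IMPLIES ((0 OR 1) IMPLIES 1)) -> 1
  row 24 [11000]: (((NOT 1 XOR 0) XOR 1) IMPLIES ((1 OR 0) IMPLIES 1)) -> 1
  row 25 [11001]: (((NOT 1 XOR 0) XOR 1) IMPLIES ((1 OR 0) IMPLIES 1)) -> 1
  row 26 [11010]: (((NOT 1 XOR 0) XOR 1) IMPLIES ((1 OR 0) IMPLIES 1)) -> 1
  row 27 [11011]: (((NOT 1 XOR 0) XOR 1) IMPLIES ((1 OR 0) IMPLIES 1)) -> 1
  row 28 [11100]: (((NOT 1 XOR 1) XOR 1) IMPLIES ((1 OR 1) IMPLIES 1)) -> 1
  row 29 [11101]: (((NOT 1 XOR 1) XOR 1) IMPLIES ((1 OR 1) IMPLIES 1)) -> 1
  row 30 [11110]: (((NOT 1 XOR 1) XOR 1) IMPLIES ((1 OR 1) IMPLIES 1)) -> 1
  row 31 [11111]: (((NOT 1 XOR 1) XOR 1) IMPLIES ((1 OR 1) IMPLIES 1)) -> 1
Full result column, 4 rows per line (a,b,c fixed per line; d,e runs 00..11 left to right):
  rows 0-3 [a,b,c=000]: 1111  = hex F
  rows 4-7 [a,b,c=001]: 1111  = hex F
  rows 8-11 [a,b,c=010]: 1111  = hex F
  rows 12-15 [a,b,c=011]: 0000  = hex 0
  rows 16-19 [a,b,c=100]: 1111  = hex F
  rows 20-23 [a,b,c=101]: 1111  = hex F
  rows 24-27 [a,b,c=110]: 1111  = hex F
  rows 28-31 [a,b,c=111]: 1111  = hex F
Output column (row 0 .. row 31) = 11111111111100001111111111111111
Output column grouped in 4s = 1111 1111 1111 0000 1111 1111 1111 1111 = 0xFFF0FFFF
Convert to decimal digit by digit (value = value*16 + digit):
  F -> 15
  15*16 + 15 (F) = 255
  255*16 + 15 (F) = 4095
  4095*16 + 0 = 65520
  65520*16 + 15 (F) = 1048335
  1048335*16 + 15 (F) = 16773375
  16773375*16 + 15 (F) = 268374015
  268374015*16 + 15 (F) = 4293984255
Decimal = 4293984255

4293984255


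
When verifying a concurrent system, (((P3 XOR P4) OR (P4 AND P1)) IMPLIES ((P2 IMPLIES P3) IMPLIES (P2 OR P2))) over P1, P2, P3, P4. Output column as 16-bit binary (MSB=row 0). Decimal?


Formula: (((P3 XOR P4) OR (P4 AND P1)) IMPLIES ((P2 IMPLIES P3) IMPLIES (P2 OR P2))) over P1, P2, P3, P4 (16 rows)
Evaluate each row (bits = P1,P2,P3,P4, MSB first):
  row 0 [0000]: (((0 XOR 0) OR (0 AND 0)) IMPLIES ((0 IMPLIES 0) IMPLIES (0 OR 0))) -> 1
  row 1 [0001]: (((0 XOR 1) OR (1 AND 0)) IMPLIES ((0 IMPLIES 0) IMPLIES (0 OR 0))) -> 0
  row 2 [0010]: (((1 XOR 0) OR (0 AND 0)) IMPLIES ((0 IMPLIES 1) IMPLIES (0 OR 0))) -> 0
  row 3 [0011]: (((1 XOR 1) OR (1 AND 0)) IMPLIES ((0 IMPLIES 1) IMPLIES (0 OR 0))) -> 1
  row 4 [0100]: (((0 XOR 0) OR (0 AND 0)) IMPLIES ((1 IMPLIES 0) IMPLIES (1 OR 1))) -> 1
  row 5 [0101]: (((0 XOR 1) OR (1 AND 0)) IMPLIES ((1 IMPLIES 0) IMPLIES (1 OR 1))) -> 1
  row 6 [0110]: (((1 XOR 0) OR (0 AND 0)) IMPLIES ((1 IMPLIES 1) IMPLIES (1 OR 1))) -> 1
  row 7 [0111]: (((1 XOR 1) OR (1 AND 0)) IMPLIES ((1 IMPLIES 1) IMPLIES (1 OR 1))) -> 1
  row 8 [1000]: (((0 XOR 0) OR (0 AND 1)) IMPLIES ((0 IMPLIES 0) IMPLIES (0 OR 0))) -> 1
  row 9 [1001]: (((0 XOR 1) OR (1 AND 1)) IMPLIES ((0 IMPLIES 0) IMPLIES (0 OR 0))) -> 0
  row 10 [1010]: (((1 XOR 0) OR (0 AND 1)) IMPLIES ((0 IMPLIES 1) IMPLIES (0 OR 0))) -> 0
  row 11 [1011]: (((1 XOR 1) OR (1 AND 1)) IMPLIES ((0 IMPLIES 1) IMPLIES (0 OR 0))) -> 0
  row 12 [1100]: (((0 XOR 0) OR (0 AND 1)) IMPLIES ((1 IMPLIES 0) IMPLIES (1 OR 1))) -> 1
  row 13 [1101]: (((0 XOR 1) OR (1 AND 1)) IMPLIES ((1 IMPLIES 0) IMPLIES (1 OR 1))) -> 1
  row 14 [1110]: (((1 XOR 0) OR (0 AND 1)) IMPLIES ((1 IMPLIES 1) IMPLIES (1 OR 1))) -> 1
  row 15 [1111]: (((1 XOR 1) OR (1 AND 1)) IMPLIES ((1 IMPLIES 1) IMPLIES (1 OR 1))) -> 1
Full result column, 4 rows per line (P1,P2 fixed per line; P3,P4 runs 00..11 left to right):
  rows 0-3 [P1,P2=00]: 1001  = hex 9
  rows 4-7 [P1,P2=01]: 1111  = hex F
  rows 8-11 [P1,P2=10]: 1000  = hex 8
  rows 12-15 [P1,P2=11]: 1111  = hex F
Output column (row 0 .. row 15) = 1001111110001111
Output column grouped in 4s = 1001 1111 1000 1111 = 0x9F8F
Convert to decimal digit by digit (value = value*16 + digit):
  9 -> 9
  9*16 + 15 (F) = 159
  159*16 + 8 = 2552
  2552*16 + 15 (F) = 40847
Decimal = 40847

40847


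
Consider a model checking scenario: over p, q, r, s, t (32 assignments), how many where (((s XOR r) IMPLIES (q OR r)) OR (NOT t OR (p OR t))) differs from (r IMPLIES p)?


F1 = (((s XOR r) IMPLIES (q OR r)) OR (NOT t OR (p OR t)))
F2 = (r IMPLIES p)
Evaluate both on each of 32 rows (bits = p,q,r,s,t):
  row 0 [00000]: F1=1 F2=1 -> 0
  row 1 [00001]: F1=1 F2=1 -> 0
  row 2 [00010]: F1=1 F2=1 -> 0
  row 3 [00011]: F1=1 F2=1 -> 0
  row 4 [00100]: F1=1 F2=0 (differ) -> 1
  row 5 [00101]: F1=1 F2=0 (differ) -> 1
  row 6 [00110]: F1=1 F2=0 (differ) -> 1
  row 7 [00111]: F1=1 F2=0 (differ) -> 1
  row 8 [01000]: F1=1 F2=1 -> 0
  row 9 [01001]: F1=1 F2=1 -> 0
  row 10 [01010]: F1=1 F2=1 -> 0
  row 11 [01011]: F1=1 F2=1 -> 0
  row 12 [01100]: F1=1 F2=0 (differ) -> 1
  row 13 [01101]: F1=1 F2=0 (differ) -> 1
  row 14 [01110]: F1=1 F2=0 (differ) -> 1
  row 15 [01111]: F1=1 F2=0 (differ) -> 1
  row 16 [10000]: F1=1 F2=1 -> 0
  row 17 [10001]: F1=1 F2=1 -> 0
  row 18 [10010]: F1=1 F2=1 -> 0
  row 19 [10011]: F1=1 F2=1 -> 0
  row 20 [10100]: F1=1 F2=1 -> 0
  row 21 [10101]: F1=1 F2=1 -> 0
  row 22 [10110]: F1=1 F2=1 -> 0
  row 23 [10111]: F1=1 F2=1 -> 0
  row 24 [11000]: F1=1 F2=1 -> 0
  row 25 [11001]: F1=1 F2=1 -> 0
  row 26 [11010]: F1=1 F2=1 -> 0
  row 27 [11011]: F1=1 F2=1 -> 0
  row 28 [11100]: F1=1 F2=1 -> 0
  row 29 [11101]: F1=1 F2=1 -> 0
  row 30 [11110]: F1=1 F2=1 -> 0
  row 31 [11111]: F1=1 F2=1 -> 0
Full result column, 8 rows per line (p,q fixed per line; r,s,t runs 000..111 left to right):
  rows 0-7 [p,q=00]: 00001111  (ones: 4)
  rows 8-15 [p,q=01]: 00001111  (ones: 4)
  rows 16-23 [p,q=10]: 00000000  (ones: 0)
  rows 24-31 [p,q=11]: 00000000  (ones: 0)
Disagreements = 4+4+0+0 = 8

8


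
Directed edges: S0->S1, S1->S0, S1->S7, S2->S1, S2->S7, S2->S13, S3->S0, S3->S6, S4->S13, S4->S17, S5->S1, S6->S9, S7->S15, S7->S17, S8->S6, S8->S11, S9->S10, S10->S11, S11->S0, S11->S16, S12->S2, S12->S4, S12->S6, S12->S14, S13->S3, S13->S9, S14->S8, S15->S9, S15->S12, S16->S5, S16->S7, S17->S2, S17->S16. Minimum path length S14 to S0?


BFS layer-by-layer from S14:
  dist 0: {S14}
  dist 1: {S8}
  dist 2: {S6, S11}
  dist 3: {S0, S9, S16}
  -> S0 reached at distance 3
Shortest path length = 3

3


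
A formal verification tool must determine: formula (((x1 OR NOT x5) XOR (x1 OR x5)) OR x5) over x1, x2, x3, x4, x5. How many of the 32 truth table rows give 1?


Formula: (((x1 OR NOT x5) XOR (x1 OR x5)) OR x5) over 5 vars (32 rows)
Evaluate each row (x1, x2, x3, x4, x5 as bits, MSB first):
  row 0 [00000]: (((0 OR NOT 0) XOR (0 OR 0)) OR 0) -> 1
  row 1 [00001]: (((0 OR NOT 1) XOR (0 OR 1)) OR 1) -> 1
  row 2 [00010]: (((0 OR NOT 0) XOR (0 OR 0)) OR 0) -> 1
  row 3 [00011]: (((0 OR NOT 1) XOR (0 OR 1)) OR 1) -> 1
  row 4 [00100]: (((0 OR NOT 0) XOR (0 OR 0)) OR 0) -> 1
  row 5 [00101]: (((0 OR NOT 1) XOR (0 OR 1)) OR 1) -> 1
  row 6 [00110]: (((0 OR NOT 0) XOR (0 OR 0)) OR 0) -> 1
  row 7 [00111]: (((0 OR NOT 1) XOR (0 OR 1)) OR 1) -> 1
  row 8 [01000]: (((0 OR NOT 0) XOR (0 OR 0)) OR 0) -> 1
  row 9 [01001]: (((0 OR NOT 1) XOR (0 OR 1)) OR 1) -> 1
  row 10 [01010]: (((0 OR NOT 0) XOR (0 OR 0)) OR 0) -> 1
  row 11 [01011]: (((0 OR NOT 1) XOR (0 OR 1)) OR 1) -> 1
  row 12 [01100]: (((0 OR NOT 0) XOR (0 OR 0)) OR 0) -> 1
  row 13 [01101]: (((0 OR NOT 1) XOR (0 OR 1)) OR 1) -> 1
  row 14 [01110]: (((0 OR NOT 0) XOR (0 OR 0)) OR 0) -> 1
  row 15 [01111]: (((0 OR NOT 1) XOR (0 OR 1)) OR 1) -> 1
  row 16 [10000]: (((1 OR NOT 0) XOR (1 OR 0)) OR 0) -> 0
  row 17 [10001]: (((1 OR NOT 1) XOR (1 OR 1)) OR 1) -> 1
  row 18 [10010]: (((1 OR NOT 0) XOR (1 OR 0)) OR 0) -> 0
  row 19 [10011]: (((1 OR NOT 1) XOR (1 OR 1)) OR 1) -> 1
  row 20 [10100]: (((1 OR NOT 0) XOR (1 OR 0)) OR 0) -> 0
  row 21 [10101]: (((1 OR NOT 1) XOR (1 OR 1)) OR 1) -> 1
  row 22 [10110]: (((1 OR NOT 0) XOR (1 OR 0)) OR 0) -> 0
  row 23 [10111]: (((1 OR NOT 1) XOR (1 OR 1)) OR 1) -> 1
  row 24 [11000]: (((1 OR NOT 0) XOR (1 OR 0)) OR 0) -> 0
  row 25 [11001]: (((1 OR NOT 1) XOR (1 OR 1)) OR 1) -> 1
  row 26 [11010]: (((1 OR NOT 0) XOR (1 OR 0)) OR 0) -> 0
  row 27 [11011]: (((1 OR NOT 1) XOR (1 OR 1)) OR 1) -> 1
  row 28 [11100]: (((1 OR NOT 0) XOR (1 OR 0)) OR 0) -> 0
  row 29 [11101]: (((1 OR NOT 1) XOR (1 OR 1)) OR 1) -> 1
  row 30 [11110]: (((1 OR NOT 0) XOR (1 OR 0)) OR 0) -> 0
  row 31 [11111]: (((1 OR NOT 1) XOR (1 OR 1)) OR 1) -> 1
Full result column, 8 rows per line (x1,x2 fixed per line; x3,x4,x5 runs 000..111 left to right):
  rows 0-7 [x1,x2=00]: 11111111  (ones: 8)
  rows 8-15 [x1,x2=01]: 11111111  (ones: 8)
  rows 16-23 [x1,x2=10]: 01010101  (ones: 4)
  rows 24-31 [x1,x2=11]: 01010101  (ones: 4)
Count of 1-rows = 8+8+4+4 = 24

24


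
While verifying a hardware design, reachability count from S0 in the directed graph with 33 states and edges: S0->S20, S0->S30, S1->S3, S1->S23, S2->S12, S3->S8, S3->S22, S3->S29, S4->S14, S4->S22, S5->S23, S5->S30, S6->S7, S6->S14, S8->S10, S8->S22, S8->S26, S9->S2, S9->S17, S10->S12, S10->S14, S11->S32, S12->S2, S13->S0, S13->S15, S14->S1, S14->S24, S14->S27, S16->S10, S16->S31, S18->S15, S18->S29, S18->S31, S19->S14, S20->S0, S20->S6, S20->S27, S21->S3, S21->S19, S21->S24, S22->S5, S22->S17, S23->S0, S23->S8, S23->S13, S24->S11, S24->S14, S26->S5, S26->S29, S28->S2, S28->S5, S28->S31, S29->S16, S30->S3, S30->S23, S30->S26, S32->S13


BFS from S0:
  layer 0: {S0}
  layer 1: {S20, S30}
  layer 2: {S3, S6, S23, S26, S27}
  layer 3: {S5, S7, S8, S13, S14, S22, S29}
  layer 4: {S1, S10, S15, S16, S17, S24}
  layer 5: {S11, S12, S31}
  layer 6: {S2, S32}
Reachable set: {S0, S1, S2, S3, S5, S6, S7, S8, S10, S11, S12, S13, S14, S15, S16, S17, S20, S22, S23, S24, S26, S27, S29, S30, S31, S32}
Count = 26

26


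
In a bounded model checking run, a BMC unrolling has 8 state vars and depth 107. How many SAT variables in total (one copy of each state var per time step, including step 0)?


BMC unrolls to depth k, creating one copy of each state var for steps 0..k.
Step count = 107 + 1 = 108 (steps 0 through 107)
Vars per step = 8
Total = 8 * 108 = 864

864


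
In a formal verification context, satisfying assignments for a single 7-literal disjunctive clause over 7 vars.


Step 1: Total=2^7=128
Step 2: Unsat when all 7 false: 2^0=1
Step 3: Sat=128-1=127

127


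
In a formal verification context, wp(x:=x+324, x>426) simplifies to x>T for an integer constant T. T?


Formula: wp(x:=E, P) = P[E/x] (substitute E for x in postcondition)
Step 1: Postcondition: x>426
Step 2: Substitute x+324 for x: x+324>426
Step 3: Solve for x: x > 426-324 = 102

102


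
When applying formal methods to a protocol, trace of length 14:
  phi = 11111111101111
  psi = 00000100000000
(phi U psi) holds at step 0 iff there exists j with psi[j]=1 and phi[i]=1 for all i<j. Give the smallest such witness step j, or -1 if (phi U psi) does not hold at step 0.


(phi U psi) at 0: need smallest j with psi[j]=1 and phi[i]=1 for all i in [0,j).
Scan from step 0:
  step 0: phi=1, psi=0 -> continue
  step 1: phi=1, psi=0 -> continue
  step 2: phi=1, psi=0 -> continue
  step 3: phi=1, psi=0 -> continue
  step 5: psi=1 and phi held for [0,5) -> witness found
Witness step = 5

5


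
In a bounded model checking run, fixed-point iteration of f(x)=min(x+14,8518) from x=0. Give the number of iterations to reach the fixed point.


Step 1: x=0, cap=8518, increment=14
Step 2: x grows by 14 each step until capped at 8518; fixed point is x=8518
Step 3: iterations = ceil(8518/14) = 609

609


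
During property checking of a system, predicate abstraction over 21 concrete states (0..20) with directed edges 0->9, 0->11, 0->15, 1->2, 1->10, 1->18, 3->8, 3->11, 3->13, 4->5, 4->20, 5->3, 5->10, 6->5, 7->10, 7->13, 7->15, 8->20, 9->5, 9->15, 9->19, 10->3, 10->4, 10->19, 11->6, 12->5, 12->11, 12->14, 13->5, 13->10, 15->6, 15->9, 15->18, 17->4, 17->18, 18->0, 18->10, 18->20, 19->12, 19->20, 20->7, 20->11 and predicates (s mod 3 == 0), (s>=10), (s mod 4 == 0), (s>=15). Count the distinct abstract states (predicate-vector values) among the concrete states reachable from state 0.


BFS from 0:
Concrete reachable: {0, 3, 4, 5, 6, 7, 8, 9, 10, 11, 12, 13, 14, 15, 18, 19, 20}
Abstract via predicates (s mod 3 == 0), (s>=10), (s mod 4 == 0), (s>=15):
  (0,0,0,0) <- {5, 7}
  (0,0,1,0) <- {4, 8}
  (0,1,0,0) <- {10, 11, 13, 14}
  (0,1,0,1) <- {19}
  (0,1,1,1) <- {20}
  (1,0,0,0) <- {3, 6, 9}
  (1,0,1,0) <- {0}
  (1,1,0,1) <- {15, 18}
  (1,1,1,0) <- {12}
Distinct abstract states = 9

9


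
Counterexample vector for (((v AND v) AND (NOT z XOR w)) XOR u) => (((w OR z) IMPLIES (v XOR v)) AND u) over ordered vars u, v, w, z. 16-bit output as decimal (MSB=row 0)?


F1 = (((v AND v) AND (NOT z XOR w)) XOR u)
F2 = (((w OR z) IMPLIES (v XOR v)) AND u)
Counterexample to F1=>F2 is where F1=1 and F2=0.
Evaluate each row (bits = u,v,w,z, MSB first):
  row 0 [0000]: F1=0 F2=0 -> F1&~F2 -> 0
  row 1 [0001]: F1=0 F2=0 -> F1&~F2 -> 0
  row 2 [0010]: F1=0 F2=0 -> F1&~F2 -> 0
  row 3 [0011]: F1=0 F2=0 -> F1&~F2 -> 0
  row 4 [0100]: F1=1 F2=0 -> F1&~F2 -> 1
  row 5 [0101]: F1=0 F2=0 -> F1&~F2 -> 0
  row 6 [0110]: F1=0 F2=0 -> F1&~F2 -> 0
  row 7 [0111]: F1=1 F2=0 -> F1&~F2 -> 1
  row 8 [1000]: F1=1 F2=1 -> F1&~F2 -> 0
  row 9 [1001]: F1=1 F2=0 -> F1&~F2 -> 1
  row 10 [1010]: F1=1 F2=0 -> F1&~F2 -> 1
  row 11 [1011]: F1=1 F2=0 -> F1&~F2 -> 1
  row 12 [1100]: F1=0 F2=1 -> F1&~F2 -> 0
  row 13 [1101]: F1=1 F2=0 -> F1&~F2 -> 1
  row 14 [1110]: F1=1 F2=0 -> F1&~F2 -> 1
  row 15 [1111]: F1=0 F2=0 -> F1&~F2 -> 0
Full result column, 4 rows per line (u,v fixed per line; w,z runs 00..11 left to right):
  rows 0-3 [u,v=00]: 0000  = hex 0
  rows 4-7 [u,v=01]: 1001  = hex 9
  rows 8-11 [u,v=10]: 0111  = hex 7
  rows 12-15 [u,v=11]: 0110  = hex 6
Counterexample vector (row 0 .. row 15) = 0000100101110110
Output column grouped in 4s = 0000 1001 0111 0110 = 0x0976
Convert to decimal digit by digit (value = value*16 + digit):
  0 -> 0
  0*16 + 9 = 9
  9*16 + 7 = 151
  151*16 + 6 = 2422
Decimal = 2422

2422


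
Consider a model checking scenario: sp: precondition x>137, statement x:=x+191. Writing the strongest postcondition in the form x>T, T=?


Formula: sp(P, x:=E) = exists old_x. (x = E[old_x/x]) AND P[old_x/x] (old_x is the value of x before the assignment; eliminate old_x by solving x = E[old_x/x] for old_x)
Step 1: Precondition P: x>137, i.e. old_x > 137
Step 2: Assignment gives x = old_x + 191, so old_x = x - 191
Step 3: Substitute into P: x - 191 > 137
Step 4: Simplify: x > 137+191 = 328

328


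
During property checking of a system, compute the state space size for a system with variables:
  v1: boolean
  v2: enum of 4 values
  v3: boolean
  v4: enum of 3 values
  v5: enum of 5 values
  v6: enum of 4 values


State space = product of domain sizes of all variables.
Domain sizes:
  v1 (boolean): 2
  v2 (enum of 4 values): 4
  v3 (boolean): 2
  v4 (enum of 3 values): 3
  v5 (enum of 5 values): 5
  v6 (enum of 4 values): 4
Product = 2 * 4 * 2 * 3 * 5 * 4 = 960

960


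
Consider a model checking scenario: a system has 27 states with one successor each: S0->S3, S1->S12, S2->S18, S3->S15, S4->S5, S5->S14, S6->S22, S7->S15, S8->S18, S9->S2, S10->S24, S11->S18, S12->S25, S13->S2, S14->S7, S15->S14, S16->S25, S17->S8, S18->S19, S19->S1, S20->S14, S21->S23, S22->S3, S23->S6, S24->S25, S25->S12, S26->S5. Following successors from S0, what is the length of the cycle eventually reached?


Trace from S0 until a state repeats:
  S0 -> S3 -> S15 -> S14 -> S7 -> S15
S15 first seen at step 2, revisited at step 5.
Cycle length = 5 - 2 = 3

3


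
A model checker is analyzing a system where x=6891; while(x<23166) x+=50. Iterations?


Step 1: x goes from 6891 toward 23166 by 50; the body runs while x<23166, so iterations = ceil((bound-start)/step)
Step 2: Distance=16275
Step 3: ceil(16275/50)=326

326


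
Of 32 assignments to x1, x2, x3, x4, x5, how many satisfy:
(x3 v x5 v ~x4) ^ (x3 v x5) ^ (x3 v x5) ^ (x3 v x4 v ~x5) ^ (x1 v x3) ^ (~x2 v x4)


CNF with 6 clauses over 5 vars (32 assignments).
An assignment satisfies CNF iff every clause has >=1 true literal.
Check each row (bits = x1,x2,x3,x4,x5; clause T/F shown):
  row 0 [00000]: clauses=TFFTFT -> 0
  row 1 [00001]: clauses=TTTFFT -> 0
  row 2 [00010]: clauses=FFFTFT -> 0
  row 3 [00011]: clauses=TTTTFT -> 0
  row 4 [00100]: clauses=TTTTTT -> 1
  row 5 [00101]: clauses=TTTTTT -> 1
  row 6 [00110]: clauses=TTTTTT -> 1
  row 7 [00111]: clauses=TTTTTT -> 1
  row 8 [01000]: clauses=TFFTFF -> 0
  row 9 [01001]: clauses=TTTFFF -> 0
  row 10 [01010]: clauses=FFFTFT -> 0
  row 11 [01011]: clauses=TTTTFT -> 0
  row 12 [01100]: clauses=TTTTTF -> 0
  row 13 [01101]: clauses=TTTTTF -> 0
  row 14 [01110]: clauses=TTTTTT -> 1
  row 15 [01111]: clauses=TTTTTT -> 1
  row 16 [10000]: clauses=TFFTTT -> 0
  row 17 [10001]: clauses=TTTFTT -> 0
  row 18 [10010]: clauses=FFFTTT -> 0
  row 19 [10011]: clauses=TTTTTT -> 1
  row 20 [10100]: clauses=TTTTTT -> 1
  row 21 [10101]: clauses=TTTTTT -> 1
  row 22 [10110]: clauses=TTTTTT -> 1
  row 23 [10111]: clauses=TTTTTT -> 1
  row 24 [11000]: clauses=TFFTTF -> 0
  row 25 [11001]: clauses=TTTFTF -> 0
  row 26 [11010]: clauses=FFFTTT -> 0
  row 27 [11011]: clauses=TTTTTT -> 1
  row 28 [11100]: clauses=TTTTTF -> 0
  row 29 [11101]: clauses=TTTTTF -> 0
  row 30 [11110]: clauses=TTTTTT -> 1
  row 31 [11111]: clauses=TTTTTT -> 1
Full result column, 8 rows per line (x1,x2 fixed per line; x3,x4,x5 runs 000..111 left to right):
  rows 0-7 [x1,x2=00]: 00001111  (ones: 4)
  rows 8-15 [x1,x2=01]: 00000011  (ones: 2)
  rows 16-23 [x1,x2=10]: 00011111  (ones: 5)
  rows 24-31 [x1,x2=11]: 00010011  (ones: 3)
Satisfying assignments = 4+2+5+3 = 14

14


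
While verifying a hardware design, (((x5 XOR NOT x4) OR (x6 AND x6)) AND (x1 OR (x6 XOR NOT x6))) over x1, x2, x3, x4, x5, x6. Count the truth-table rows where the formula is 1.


Formula: (((x5 XOR NOT x4) OR (x6 AND x6)) AND (x1 OR (x6 XOR NOT x6))) over 6 vars (64 rows)
Evaluate each row (x1, x2, x3, x4, x5, x6 as bits, MSB first):
  row 0 [000000]: (((0 XOR NOT 0) OR (0 AND 0)) AND (0 OR (0 XOR NOT 0))) -> 1
  row 1 [000001]: (((0 XOR NOT 0) OR (1 AND 1)) AND (0 OR (1 XOR NOT 1))) -> 1
  row 2 [000010]: (((1 XOR NOT 0) OR (0 AND 0)) AND (0 OR (0 XOR NOT 0))) -> 0
  row 3 [000011]: (((1 XOR NOT 0) OR (1 AND 1)) AND (0 OR (1 XOR NOT 1))) -> 1
  row 4 [000100]: (((0 XOR NOT 1) OR (0 AND 0)) AND (0 OR (0 XOR NOT 0))) -> 0
  (every remaining row is evaluated the same way; all 64 results are listed next)
Full result column, 8 rows per line (x1,x2,x3 fixed per line; x4,x5,x6 runs 000..111 left to right):
  rows 0-7 [x1,x2,x3=000]: 11010111  (ones: 6)
  rows 8-15 [x1,x2,x3=001]: 11010111  (ones: 6)
  rows 16-23 [x1,x2,x3=010]: 11010111  (ones: 6)
  rows 24-31 [x1,x2,x3=011]: 11010111  (ones: 6)
  rows 32-39 [x1,x2,x3=100]: 11010111  (ones: 6)
  rows 40-47 [x1,x2,x3=101]: 11010111  (ones: 6)
  rows 48-55 [x1,x2,x3=110]: 11010111  (ones: 6)
  rows 56-63 [x1,x2,x3=111]: 11010111  (ones: 6)
Count of 1-rows = 6+6+6+6+6+6+6+6 = 48

48


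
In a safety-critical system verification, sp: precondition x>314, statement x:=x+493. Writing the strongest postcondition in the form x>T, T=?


Formula: sp(P, x:=E) = exists old_x. (x = E[old_x/x]) AND P[old_x/x] (old_x is the value of x before the assignment; eliminate old_x by solving x = E[old_x/x] for old_x)
Step 1: Precondition P: x>314, i.e. old_x > 314
Step 2: Assignment gives x = old_x + 493, so old_x = x - 493
Step 3: Substitute into P: x - 493 > 314
Step 4: Simplify: x > 314+493 = 807

807


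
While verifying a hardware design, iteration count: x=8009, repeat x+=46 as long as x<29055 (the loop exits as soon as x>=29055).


Step 1: x goes from 8009 toward 29055 by 46; the body runs while x<29055, so iterations = ceil((bound-start)/step)
Step 2: Distance=21046
Step 3: ceil(21046/46)=458

458


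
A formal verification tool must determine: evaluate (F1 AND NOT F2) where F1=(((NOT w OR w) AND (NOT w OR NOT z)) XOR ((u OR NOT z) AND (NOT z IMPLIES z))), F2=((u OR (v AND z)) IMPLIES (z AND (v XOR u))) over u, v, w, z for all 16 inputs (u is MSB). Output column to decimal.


F1 = (((NOT w OR w) AND (NOT w OR NOT z)) XOR ((u OR NOT z) AND (NOT z IMPLIES z)))
F2 = ((u OR (v AND z)) IMPLIES (z AND (v XOR u)))
Counterexample to F1=>F2 is where F1=1 and F2=0.
Evaluate each row (bits = u,v,w,z, MSB first):
  row 0 [0000]: F1=1 F2=1 -> F1&~F2 -> 0
  row 1 [0001]: F1=1 F2=1 -> F1&~F2 -> 0
  row 2 [0010]: F1=1 F2=1 -> F1&~F2 -> 0
  row 3 [0011]: F1=0 F2=1 -> F1&~F2 -> 0
  row 4 [0100]: F1=1 F2=1 -> F1&~F2 -> 0
  row 5 [0101]: F1=1 F2=1 -> F1&~F2 -> 0
  row 6 [0110]: F1=1 F2=1 -> F1&~F2 -> 0
  row 7 [0111]: F1=0 F2=1 -> F1&~F2 -> 0
  row 8 [1000]: F1=1 F2=0 -> F1&~F2 -> 1
  row 9 [1001]: F1=0 F2=1 -> F1&~F2 -> 0
  row 10 [1010]: F1=1 F2=0 -> F1&~F2 -> 1
  row 11 [1011]: F1=1 F2=1 -> F1&~F2 -> 0
  row 12 [1100]: F1=1 F2=0 -> F1&~F2 -> 1
  row 13 [1101]: F1=0 F2=0 -> F1&~F2 -> 0
  row 14 [1110]: F1=1 F2=0 -> F1&~F2 -> 1
  row 15 [1111]: F1=1 F2=0 -> F1&~F2 -> 1
Full result column, 4 rows per line (u,v fixed per line; w,z runs 00..11 left to right):
  rows 0-3 [u,v=00]: 0000  = hex 0
  rows 4-7 [u,v=01]: 0000  = hex 0
  rows 8-11 [u,v=10]: 1010  = hex A
  rows 12-15 [u,v=11]: 1011  = hex B
Counterexample vector (row 0 .. row 15) = 0000000010101011
Output column grouped in 4s = 0000 0000 1010 1011 = 0x00AB
Convert to decimal digit by digit (value = value*16 + digit):
  0 -> 0
  0*16 + 0 = 0
  0*16 + 10 (A) = 10
  10*16 + 11 (B) = 171
Decimal = 171

171


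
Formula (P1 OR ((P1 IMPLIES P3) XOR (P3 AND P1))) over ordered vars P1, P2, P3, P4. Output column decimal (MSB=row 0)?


Formula: (P1 OR ((P1 IMPLIES P3) XOR (P3 AND P1))) over P1, P2, P3, P4 (16 rows)
Evaluate each row (bits = P1,P2,P3,P4, MSB first):
  row 0 [0000]: (0 OR ((0 IMPLIES 0) XOR (0 AND 0))) -> 1
  row 1 [0001]: (0 OR ((0 IMPLIES 0) XOR (0 AND 0))) -> 1
  row 2 [0010]: (0 OR ((0 IMPLIES 1) XOR (1 AND 0))) -> 1
  row 3 [0011]: (0 OR ((0 IMPLIES 1) XOR (1 AND 0))) -> 1
  row 4 [0100]: (0 OR ((0 IMPLIES 0) XOR (0 AND 0))) -> 1
  row 5 [0101]: (0 OR ((0 IMPLIES 0) XOR (0 AND 0))) -> 1
  row 6 [0110]: (0 OR ((0 IMPLIES 1) XOR (1 AND 0))) -> 1
  row 7 [0111]: (0 OR ((0 IMPLIES 1) XOR (1 AND 0))) -> 1
  row 8 [1000]: (1 OR ((1 IMPLIES 0) XOR (0 AND 1))) -> 1
  row 9 [1001]: (1 OR ((1 IMPLIES 0) XOR (0 AND 1))) -> 1
  row 10 [1010]: (1 OR ((1 IMPLIES 1) XOR (1 AND 1))) -> 1
  row 11 [1011]: (1 OR ((1 IMPLIES 1) XOR (1 AND 1))) -> 1
  row 12 [1100]: (1 OR ((1 IMPLIES 0) XOR (0 AND 1))) -> 1
  row 13 [1101]: (1 OR ((1 IMPLIES 0) XOR (0 AND 1))) -> 1
  row 14 [1110]: (1 OR ((1 IMPLIES 1) XOR (1 AND 1))) -> 1
  row 15 [1111]: (1 OR ((1 IMPLIES 1) XOR (1 AND 1))) -> 1
Full result column, 4 rows per line (P1,P2 fixed per line; P3,P4 runs 00..11 left to right):
  rows 0-3 [P1,P2=00]: 1111  = hex F
  rows 4-7 [P1,P2=01]: 1111  = hex F
  rows 8-11 [P1,P2=10]: 1111  = hex F
  rows 12-15 [P1,P2=11]: 1111  = hex F
Output column (row 0 .. row 15) = 1111111111111111
Output column grouped in 4s = 1111 1111 1111 1111 = 0xFFFF
Convert to decimal digit by digit (value = value*16 + digit):
  F -> 15
  15*16 + 15 (F) = 255
  255*16 + 15 (F) = 4095
  4095*16 + 15 (F) = 65535
Decimal = 65535

65535


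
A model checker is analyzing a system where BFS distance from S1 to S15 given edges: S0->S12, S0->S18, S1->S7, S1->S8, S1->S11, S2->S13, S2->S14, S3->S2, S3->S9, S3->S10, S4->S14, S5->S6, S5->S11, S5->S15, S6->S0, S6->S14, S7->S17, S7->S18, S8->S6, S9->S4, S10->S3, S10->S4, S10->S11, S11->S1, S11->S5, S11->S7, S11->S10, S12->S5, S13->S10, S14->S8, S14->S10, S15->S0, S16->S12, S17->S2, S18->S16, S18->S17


BFS layer-by-layer from S1:
  dist 0: {S1}
  dist 1: {S7, S8, S11}
  dist 2: {S5, S6, S10, S17, S18}
  dist 3: {S0, S2, S3, S4, S14, S15, S16}
  -> S15 reached at distance 3
Shortest path length = 3

3


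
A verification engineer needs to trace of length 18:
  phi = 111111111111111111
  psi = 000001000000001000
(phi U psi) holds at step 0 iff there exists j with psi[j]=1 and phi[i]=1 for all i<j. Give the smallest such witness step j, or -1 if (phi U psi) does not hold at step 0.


(phi U psi) at 0: need smallest j with psi[j]=1 and phi[i]=1 for all i in [0,j).
Scan from step 0:
  step 0: phi=1, psi=0 -> continue
  step 1: phi=1, psi=0 -> continue
  step 2: phi=1, psi=0 -> continue
  step 3: phi=1, psi=0 -> continue
  step 5: psi=1 and phi held for [0,5) -> witness found
Witness step = 5

5


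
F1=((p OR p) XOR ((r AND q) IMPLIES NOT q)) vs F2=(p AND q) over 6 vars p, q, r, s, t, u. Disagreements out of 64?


F1 = ((p OR p) XOR ((r AND q) IMPLIES NOT q))
F2 = (p AND q)
Evaluate both on each of 64 rows (bits = p,q,r,s,t,u):
  row 0 [000000]: F1=1 F2=0 (differ) -> 1
  row 1 [000001]: F1=1 F2=0 (differ) -> 1
  row 2 [000010]: F1=1 F2=0 (differ) -> 1
  row 3 [000011]: F1=1 F2=0 (differ) -> 1
  row 4 [000100]: F1=1 F2=0 (differ) -> 1
  (every remaining row is evaluated the same way; all 64 results are listed next)
Full result column, 8 rows per line (p,q,r fixed per line; s,t,u runs 000..111 left to right):
  rows 0-7 [p,q,r=000]: 11111111  (ones: 8)
  rows 8-15 [p,q,r=001]: 11111111  (ones: 8)
  rows 16-23 [p,q,r=010]: 11111111  (ones: 8)
  rows 24-31 [p,q,r=011]: 00000000  (ones: 0)
  rows 32-39 [p,q,r=100]: 00000000  (ones: 0)
  rows 40-47 [p,q,r=101]: 00000000  (ones: 0)
  rows 48-55 [p,q,r=110]: 11111111  (ones: 8)
  rows 56-63 [p,q,r=111]: 00000000  (ones: 0)
Disagreements = 8+8+8+0+0+0+8+0 = 32

32


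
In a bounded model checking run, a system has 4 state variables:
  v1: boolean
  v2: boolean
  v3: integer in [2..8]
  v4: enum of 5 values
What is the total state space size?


State space = product of domain sizes of all variables.
Domain sizes:
  v1 (boolean): 2
  v2 (boolean): 2
  v3 (integer in [2..8]): 7
  v4 (enum of 5 values): 5
Product = 2 * 2 * 7 * 5 = 140

140


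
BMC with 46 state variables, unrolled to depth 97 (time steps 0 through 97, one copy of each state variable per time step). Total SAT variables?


BMC unrolls to depth k, creating one copy of each state var for steps 0..k.
Step count = 97 + 1 = 98 (steps 0 through 97)
Vars per step = 46
Total = 46 * 98 = 4508

4508


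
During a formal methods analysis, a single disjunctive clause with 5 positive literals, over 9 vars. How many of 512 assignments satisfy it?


Step 1: Total=2^9=512
Step 2: Unsat when all 5 false: 2^4=16
Step 3: Sat=512-16=496

496


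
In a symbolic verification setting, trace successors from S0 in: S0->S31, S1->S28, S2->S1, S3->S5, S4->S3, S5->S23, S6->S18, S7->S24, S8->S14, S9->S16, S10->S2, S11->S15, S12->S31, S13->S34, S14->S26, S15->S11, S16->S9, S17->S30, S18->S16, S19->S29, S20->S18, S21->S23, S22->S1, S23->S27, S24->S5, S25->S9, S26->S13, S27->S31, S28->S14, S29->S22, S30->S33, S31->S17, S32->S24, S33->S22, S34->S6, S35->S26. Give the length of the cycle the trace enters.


Trace from S0 until a state repeats:
  S0 -> S31 -> S17 -> S30 -> S33 -> S22 -> S1 -> S28 -> S14 -> S26 -> S13 -> S34 -> S6 -> S18 -> S16 -> S9 -> S16
S16 first seen at step 14, revisited at step 16.
Cycle length = 16 - 14 = 2

2


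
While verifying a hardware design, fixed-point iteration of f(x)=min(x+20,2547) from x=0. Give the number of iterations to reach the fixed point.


Step 1: x=0, cap=2547, increment=20
Step 2: x grows by 20 each step until capped at 2547; fixed point is x=2547
Step 3: iterations = ceil(2547/20) = 128

128


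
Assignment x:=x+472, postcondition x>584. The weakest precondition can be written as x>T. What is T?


Formula: wp(x:=E, P) = P[E/x] (substitute E for x in postcondition)
Step 1: Postcondition: x>584
Step 2: Substitute x+472 for x: x+472>584
Step 3: Solve for x: x > 584-472 = 112

112


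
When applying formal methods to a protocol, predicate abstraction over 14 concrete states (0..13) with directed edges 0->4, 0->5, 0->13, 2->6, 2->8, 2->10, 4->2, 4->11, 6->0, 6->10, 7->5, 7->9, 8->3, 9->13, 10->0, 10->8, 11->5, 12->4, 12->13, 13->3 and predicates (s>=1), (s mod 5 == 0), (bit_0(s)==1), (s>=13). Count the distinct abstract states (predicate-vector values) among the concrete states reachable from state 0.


BFS from 0:
Concrete reachable: {0, 2, 3, 4, 5, 6, 8, 10, 11, 13}
Abstract via predicates (s>=1), (s mod 5 == 0), (bit_0(s)==1), (s>=13):
  (0,1,0,0) <- {0}
  (1,0,0,0) <- {2, 4, 6, 8}
  (1,0,1,0) <- {3, 11}
  (1,0,1,1) <- {13}
  (1,1,0,0) <- {10}
  (1,1,1,0) <- {5}
Distinct abstract states = 6

6


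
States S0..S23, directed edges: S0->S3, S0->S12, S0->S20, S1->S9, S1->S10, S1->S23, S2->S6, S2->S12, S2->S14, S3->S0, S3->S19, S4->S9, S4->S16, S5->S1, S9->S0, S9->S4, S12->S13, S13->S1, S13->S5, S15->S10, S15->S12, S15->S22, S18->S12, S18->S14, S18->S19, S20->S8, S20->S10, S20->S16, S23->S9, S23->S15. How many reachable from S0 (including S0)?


BFS from S0:
  layer 0: {S0}
  layer 1: {S3, S12, S20}
  layer 2: {S8, S10, S13, S16, S19}
  layer 3: {S1, S5}
  layer 4: {S9, S23}
  layer 5: {S4, S15}
  layer 6: {S22}
Reachable set: {S0, S1, S3, S4, S5, S8, S9, S10, S12, S13, S15, S16, S19, S20, S22, S23}
Count = 16

16


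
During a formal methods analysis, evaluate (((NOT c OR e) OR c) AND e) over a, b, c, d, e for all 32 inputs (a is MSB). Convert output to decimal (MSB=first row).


Formula: (((NOT c OR e) OR c) AND e) over a, b, c, d, e (32 rows)
Evaluate each row (bits = a,b,c,d,e, MSB first):
  row 0 [00000]: (((NOT 0 OR 0) OR 0) AND 0) -> 0
  row 1 [00001]: (((NOT 0 OR 1) OR 0) AND 1) -> 1
  row 2 [00010]: (((NOT 0 OR 0) OR 0) AND 0) -> 0
  row 3 [00011]: (((NOT 0 OR 1) OR 0) AND 1) -> 1
  row 4 [00100]: (((NOT 1 OR 0) OR 1) AND 0) -> 0
  row 5 [00101]: (((NOT 1 OR 1) OR 1) AND 1) -> 1
  row 6 [00110]: (((NOT 1 OR 0) OR 1) AND 0) -> 0
  row 7 [00111]: (((NOT 1 OR 1) OR 1) AND 1) -> 1
  row 8 [01000]: (((NOT 0 OR 0) OR 0) AND 0) -> 0
  row 9 [01001]: (((NOT 0 OR 1) OR 0) AND 1) -> 1
  row 10 [01010]: (((NOT 0 OR 0) OR 0) AND 0) -> 0
  row 11 [01011]: (((NOT 0 OR 1) OR 0) AND 1) -> 1
  row 12 [01100]: (((NOT 1 OR 0) OR 1) AND 0) -> 0
  row 13 [01101]: (((NOT 1 OR 1) OR 1) AND 1) -> 1
  row 14 [01110]: (((NOT 1 OR 0) OR 1) AND 0) -> 0
  row 15 [01111]: (((NOT 1 OR 1) OR 1) AND 1) -> 1
  row 16 [10000]: (((NOT 0 OR 0) OR 0) AND 0) -> 0
  row 17 [10001]: (((NOT 0 OR 1) OR 0) AND 1) -> 1
  row 18 [10010]: (((NOT 0 OR 0) OR 0) AND 0) -> 0
  row 19 [10011]: (((NOT 0 OR 1) OR 0) AND 1) -> 1
  row 20 [10100]: (((NOT 1 OR 0) OR 1) AND 0) -> 0
  row 21 [10101]: (((NOT 1 OR 1) OR 1) AND 1) -> 1
  row 22 [10110]: (((NOT 1 OR 0) OR 1) AND 0) -> 0
  row 23 [10111]: (((NOT 1 OR 1) OR 1) AND 1) -> 1
  row 24 [11000]: (((NOT 0 OR 0) OR 0) AND 0) -> 0
  row 25 [11001]: (((NOT 0 OR 1) OR 0) AND 1) -> 1
  row 26 [11010]: (((NOT 0 OR 0) OR 0) AND 0) -> 0
  row 27 [11011]: (((NOT 0 OR 1) OR 0) AND 1) -> 1
  row 28 [11100]: (((NOT 1 OR 0) OR 1) AND 0) -> 0
  row 29 [11101]: (((NOT 1 OR 1) OR 1) AND 1) -> 1
  row 30 [11110]: (((NOT 1 OR 0) OR 1) AND 0) -> 0
  row 31 [11111]: (((NOT 1 OR 1) OR 1) AND 1) -> 1
Full result column, 4 rows per line (a,b,c fixed per line; d,e runs 00..11 left to right):
  rows 0-3 [a,b,c=000]: 0101  = hex 5
  rows 4-7 [a,b,c=001]: 0101  = hex 5
  rows 8-11 [a,b,c=010]: 0101  = hex 5
  rows 12-15 [a,b,c=011]: 0101  = hex 5
  rows 16-19 [a,b,c=100]: 0101  = hex 5
  rows 20-23 [a,b,c=101]: 0101  = hex 5
  rows 24-27 [a,b,c=110]: 0101  = hex 5
  rows 28-31 [a,b,c=111]: 0101  = hex 5
Output column (row 0 .. row 31) = 01010101010101010101010101010101
Output column grouped in 4s = 0101 0101 0101 0101 0101 0101 0101 0101 = 0x55555555
Convert to decimal digit by digit (value = value*16 + digit):
  5 -> 5
  5*16 + 5 = 85
  85*16 + 5 = 1365
  1365*16 + 5 = 21845
  21845*16 + 5 = 349525
  349525*16 + 5 = 5592405
  5592405*16 + 5 = 89478485
  89478485*16 + 5 = 1431655765
Decimal = 1431655765

1431655765


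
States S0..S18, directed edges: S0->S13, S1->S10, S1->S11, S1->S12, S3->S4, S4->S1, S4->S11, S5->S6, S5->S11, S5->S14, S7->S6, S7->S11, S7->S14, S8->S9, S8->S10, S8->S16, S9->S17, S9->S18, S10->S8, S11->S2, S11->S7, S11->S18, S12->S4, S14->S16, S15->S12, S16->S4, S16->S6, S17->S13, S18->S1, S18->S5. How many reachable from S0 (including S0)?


BFS from S0:
  layer 0: {S0}
  layer 1: {S13}
Reachable set: {S0, S13}
Count = 2

2


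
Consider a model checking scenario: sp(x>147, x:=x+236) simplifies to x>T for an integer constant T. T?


Formula: sp(P, x:=E) = exists old_x. (x = E[old_x/x]) AND P[old_x/x] (old_x is the value of x before the assignment; eliminate old_x by solving x = E[old_x/x] for old_x)
Step 1: Precondition P: x>147, i.e. old_x > 147
Step 2: Assignment gives x = old_x + 236, so old_x = x - 236
Step 3: Substitute into P: x - 236 > 147
Step 4: Simplify: x > 147+236 = 383

383


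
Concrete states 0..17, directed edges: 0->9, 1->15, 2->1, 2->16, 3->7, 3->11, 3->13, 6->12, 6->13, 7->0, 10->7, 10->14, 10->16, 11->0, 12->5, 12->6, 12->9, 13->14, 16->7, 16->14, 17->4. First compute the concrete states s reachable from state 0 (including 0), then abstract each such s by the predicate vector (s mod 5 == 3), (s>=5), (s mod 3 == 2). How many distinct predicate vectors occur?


BFS from 0:
Concrete reachable: {0, 9}
Abstract via predicates (s mod 5 == 3), (s>=5), (s mod 3 == 2):
  (0,0,0) <- {0}
  (0,1,0) <- {9}
Distinct abstract states = 2

2


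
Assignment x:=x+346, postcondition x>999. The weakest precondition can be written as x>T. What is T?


Formula: wp(x:=E, P) = P[E/x] (substitute E for x in postcondition)
Step 1: Postcondition: x>999
Step 2: Substitute x+346 for x: x+346>999
Step 3: Solve for x: x > 999-346 = 653

653


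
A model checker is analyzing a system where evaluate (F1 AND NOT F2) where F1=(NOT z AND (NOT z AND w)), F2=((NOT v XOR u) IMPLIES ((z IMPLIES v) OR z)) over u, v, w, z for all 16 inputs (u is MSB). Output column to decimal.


F1 = (NOT z AND (NOT z AND w))
F2 = ((NOT v XOR u) IMPLIES ((z IMPLIES v) OR z))
Counterexample to F1=>F2 is where F1=1 and F2=0.
Evaluate each row (bits = u,v,w,z, MSB first):
  row 0 [0000]: F1=0 F2=1 -> F1&~F2 -> 0
  row 1 [0001]: F1=0 F2=1 -> F1&~F2 -> 0
  row 2 [0010]: F1=1 F2=1 -> F1&~F2 -> 0
  row 3 [0011]: F1=0 F2=1 -> F1&~F2 -> 0
  row 4 [0100]: F1=0 F2=1 -> F1&~F2 -> 0
  row 5 [0101]: F1=0 F2=1 -> F1&~F2 -> 0
  row 6 [0110]: F1=1 F2=1 -> F1&~F2 -> 0
  row 7 [0111]: F1=0 F2=1 -> F1&~F2 -> 0
  row 8 [1000]: F1=0 F2=1 -> F1&~F2 -> 0
  row 9 [1001]: F1=0 F2=1 -> F1&~F2 -> 0
  row 10 [1010]: F1=1 F2=1 -> F1&~F2 -> 0
  row 11 [1011]: F1=0 F2=1 -> F1&~F2 -> 0
  row 12 [1100]: F1=0 F2=1 -> F1&~F2 -> 0
  row 13 [1101]: F1=0 F2=1 -> F1&~F2 -> 0
  row 14 [1110]: F1=1 F2=1 -> F1&~F2 -> 0
  row 15 [1111]: F1=0 F2=1 -> F1&~F2 -> 0
Full result column, 4 rows per line (u,v fixed per line; w,z runs 00..11 left to right):
  rows 0-3 [u,v=00]: 0000  = hex 0
  rows 4-7 [u,v=01]: 0000  = hex 0
  rows 8-11 [u,v=10]: 0000  = hex 0
  rows 12-15 [u,v=11]: 0000  = hex 0
Counterexample vector (row 0 .. row 15) = 0000000000000000
Output column grouped in 4s = 0000 0000 0000 0000 = 0x0000
Convert to decimal digit by digit (value = value*16 + digit):
  0 -> 0
  0*16 + 0 = 0
  0*16 + 0 = 0
  0*16 + 0 = 0
Decimal = 0

0


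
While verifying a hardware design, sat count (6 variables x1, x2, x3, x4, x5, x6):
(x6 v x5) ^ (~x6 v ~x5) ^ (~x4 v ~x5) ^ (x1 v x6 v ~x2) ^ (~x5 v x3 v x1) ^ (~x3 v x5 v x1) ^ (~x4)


CNF with 7 clauses over 6 vars (64 assignments).
An assignment satisfies CNF iff every clause has >=1 true literal.
Check each row (bits = x1,x2,x3,x4,x5,x6; clause T/F shown):
  row 0 [000000]: clauses=FTTTTTT -> 0
  row 1 [000001]: clauses=TTTTTTT -> 1
  row 2 [000010]: clauses=TTTTFTT -> 0
  row 3 [000011]: clauses=TFTTFTT -> 0
  row 4 [000100]: clauses=FTTTTTF -> 0
  (every remaining row is evaluated the same way; all 64 results are listed next)
Full result column, 8 rows per line (x1,x2,x3 fixed per line; x4,x5,x6 runs 000..111 left to right):
  rows 0-7 [x1,x2,x3=000]: 01000000  (ones: 1)
  rows 8-15 [x1,x2,x3=001]: 00100000  (ones: 1)
  rows 16-23 [x1,x2,x3=010]: 01000000  (ones: 1)
  rows 24-31 [x1,x2,x3=011]: 00000000  (ones: 0)
  rows 32-39 [x1,x2,x3=100]: 01100000  (ones: 2)
  rows 40-47 [x1,x2,x3=101]: 01100000  (ones: 2)
  rows 48-55 [x1,x2,x3=110]: 01100000  (ones: 2)
  rows 56-63 [x1,x2,x3=111]: 01100000  (ones: 2)
Satisfying assignments = 1+1+1+0+2+2+2+2 = 11

11


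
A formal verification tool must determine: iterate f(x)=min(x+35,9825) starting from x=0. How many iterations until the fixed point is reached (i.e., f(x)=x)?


Step 1: x=0, cap=9825, increment=35
Step 2: x grows by 35 each step until capped at 9825; fixed point is x=9825
Step 3: iterations = ceil(9825/35) = 281

281


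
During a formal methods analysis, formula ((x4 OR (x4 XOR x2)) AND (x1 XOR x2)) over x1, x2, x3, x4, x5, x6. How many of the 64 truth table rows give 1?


Formula: ((x4 OR (x4 XOR x2)) AND (x1 XOR x2)) over 6 vars (64 rows)
Evaluate each row (x1, x2, x3, x4, x5, x6 as bits, MSB first):
  row 0 [000000]: ((0 OR (0 XOR 0)) AND (0 XOR 0)) -> 0
  row 1 [000001]: ((0 OR (0 XOR 0)) AND (0 XOR 0)) -> 0
  row 2 [000010]: ((0 OR (0 XOR 0)) AND (0 XOR 0)) -> 0
  row 3 [000011]: ((0 OR (0 XOR 0)) AND (0 XOR 0)) -> 0
  row 4 [000100]: ((1 OR (1 XOR 0)) AND (0 XOR 0)) -> 0
  (every remaining row is evaluated the same way; all 64 results are listed next)
Full result column, 8 rows per line (x1,x2,x3 fixed per line; x4,x5,x6 runs 000..111 left to right):
  rows 0-7 [x1,x2,x3=000]: 00000000  (ones: 0)
  rows 8-15 [x1,x2,x3=001]: 00000000  (ones: 0)
  rows 16-23 [x1,x2,x3=010]: 11111111  (ones: 8)
  rows 24-31 [x1,x2,x3=011]: 11111111  (ones: 8)
  rows 32-39 [x1,x2,x3=100]: 00001111  (ones: 4)
  rows 40-47 [x1,x2,x3=101]: 00001111  (ones: 4)
  rows 48-55 [x1,x2,x3=110]: 00000000  (ones: 0)
  rows 56-63 [x1,x2,x3=111]: 00000000  (ones: 0)
Count of 1-rows = 0+0+8+8+4+4+0+0 = 24

24
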